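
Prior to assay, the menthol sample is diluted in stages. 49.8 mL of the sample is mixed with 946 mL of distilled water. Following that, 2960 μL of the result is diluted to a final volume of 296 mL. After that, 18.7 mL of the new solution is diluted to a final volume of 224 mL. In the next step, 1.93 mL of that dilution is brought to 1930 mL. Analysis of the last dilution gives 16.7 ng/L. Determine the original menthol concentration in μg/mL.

Overall dilution factor = 20.00 × 100 × 11.98 × 1000 = 2.40 × 10⁷.
Original = 16.7 ng/L × 2.40 × 10⁷ = 4.00 × 10⁸ ng/L = 400 μg/mL.

400 μg/mL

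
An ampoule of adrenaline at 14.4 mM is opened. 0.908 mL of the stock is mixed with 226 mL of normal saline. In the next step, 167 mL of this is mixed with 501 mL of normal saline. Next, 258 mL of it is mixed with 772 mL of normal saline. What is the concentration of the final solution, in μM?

Overall dilution factor = 249.9 × 4 × 3.992 = 3991.
14.4 mM / 3991 = 3.61 × 10⁻³ mM = 3.61 μM.

3.61 μM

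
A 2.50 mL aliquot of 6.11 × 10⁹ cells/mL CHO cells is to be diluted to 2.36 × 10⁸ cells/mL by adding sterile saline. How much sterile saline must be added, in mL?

62.2 mL

V₂ = C₁V₁/C₂ = 6.11 × 10⁹ × 2.50 / 2.36 × 10⁸ = 64.7 mL.
Diluent to add = V₂ − V₁ = 64.7 − 2.50 = 62.2 mL.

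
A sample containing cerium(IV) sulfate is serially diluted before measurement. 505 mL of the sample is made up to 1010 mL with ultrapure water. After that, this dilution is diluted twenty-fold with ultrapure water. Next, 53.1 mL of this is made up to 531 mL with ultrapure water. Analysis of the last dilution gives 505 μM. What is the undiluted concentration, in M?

Overall dilution factor = 2 × 20 × 10 = 400.
Original = 505 μM × 400 = 2.02 × 10⁵ μM = 0.202 M.

0.202 M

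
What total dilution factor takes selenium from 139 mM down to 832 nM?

1.67 × 10⁵

Factor = C₀/C_target = 139 mM / 832 nM = 1.67 × 10⁵.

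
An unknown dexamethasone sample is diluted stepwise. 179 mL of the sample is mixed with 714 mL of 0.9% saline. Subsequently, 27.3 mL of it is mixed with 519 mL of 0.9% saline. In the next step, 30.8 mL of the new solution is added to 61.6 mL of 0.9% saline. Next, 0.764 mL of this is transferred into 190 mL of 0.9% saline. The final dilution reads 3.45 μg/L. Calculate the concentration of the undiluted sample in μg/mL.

Overall dilution factor = 4.989 × 20.01 × 3 × 249.7 = 7.48 × 10⁴.
Original = 3.45 μg/L × 7.48 × 10⁴ = 2.58 × 10⁵ μg/L = 258 μg/mL.

258 μg/mL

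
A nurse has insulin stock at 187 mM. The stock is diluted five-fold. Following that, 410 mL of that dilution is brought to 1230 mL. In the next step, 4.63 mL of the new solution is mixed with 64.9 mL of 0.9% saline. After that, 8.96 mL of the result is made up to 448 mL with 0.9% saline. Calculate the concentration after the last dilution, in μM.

Overall dilution factor = 5 × 3 × 15.02 × 50 = 1.13 × 10⁴.
187 mM / 1.13 × 10⁴ = 0.0166 mM = 16.6 μM.

16.6 μM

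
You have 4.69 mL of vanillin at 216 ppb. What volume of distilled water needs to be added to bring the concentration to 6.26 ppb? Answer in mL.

157 mL

V₂ = C₁V₁/C₂ = 216 × 4.69 / 6.26 = 162 mL.
Diluent to add = V₂ − V₁ = 162 − 4.69 = 157 mL.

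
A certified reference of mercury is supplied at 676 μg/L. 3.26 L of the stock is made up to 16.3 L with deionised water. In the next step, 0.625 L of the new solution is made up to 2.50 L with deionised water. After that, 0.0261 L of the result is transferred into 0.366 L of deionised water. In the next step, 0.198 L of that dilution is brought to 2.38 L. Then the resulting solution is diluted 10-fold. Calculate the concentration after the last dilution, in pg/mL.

Overall dilution factor = 5 × 4 × 15.02 × 12.02 × 10 = 3.61 × 10⁴.
676 μg/L / 3.61 × 10⁴ = 0.0187 μg/L = 18.7 pg/mL.

18.7 pg/mL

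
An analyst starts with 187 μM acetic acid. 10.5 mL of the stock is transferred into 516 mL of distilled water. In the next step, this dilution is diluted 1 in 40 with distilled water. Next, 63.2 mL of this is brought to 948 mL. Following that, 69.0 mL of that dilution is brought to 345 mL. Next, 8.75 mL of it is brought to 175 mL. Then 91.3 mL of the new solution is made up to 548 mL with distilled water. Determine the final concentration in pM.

Overall dilution factor = 50.14 × 40 × 15 × 5 × 20 × 6.002 = 1.81 × 10⁷.
187 μM / 1.81 × 10⁷ = 1.04 × 10⁻⁵ μM = 10.4 pM.

10.4 pM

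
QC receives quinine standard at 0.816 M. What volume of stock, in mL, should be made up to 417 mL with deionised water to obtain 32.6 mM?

32.6 mM = 0.0326 M.
V₁ = C₂V₂/C₁ = 0.0326 × 417 / 0.816 = 16.7 mL.

16.7 mL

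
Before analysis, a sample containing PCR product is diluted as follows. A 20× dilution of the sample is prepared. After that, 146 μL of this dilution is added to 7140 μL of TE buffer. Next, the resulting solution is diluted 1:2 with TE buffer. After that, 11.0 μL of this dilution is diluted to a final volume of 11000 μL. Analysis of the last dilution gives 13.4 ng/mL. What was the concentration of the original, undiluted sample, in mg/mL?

26.7 mg/mL

Overall dilution factor = 20 × 49.90 × 2 × 1000 = 2.00 × 10⁶.
Original = 13.4 ng/mL × 2.00 × 10⁶ = 2.67 × 10⁷ ng/mL = 26.7 mg/mL.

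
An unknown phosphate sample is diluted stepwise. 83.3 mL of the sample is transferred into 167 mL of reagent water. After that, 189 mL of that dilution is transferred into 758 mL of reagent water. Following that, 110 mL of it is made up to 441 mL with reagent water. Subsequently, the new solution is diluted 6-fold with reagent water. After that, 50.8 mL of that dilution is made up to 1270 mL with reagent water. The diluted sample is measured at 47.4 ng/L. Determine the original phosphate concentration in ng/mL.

Overall dilution factor = 3.005 × 5.011 × 4.009 × 6 × 25 = 9054.
Original = 47.4 ng/L × 9054 = 4.29 × 10⁵ ng/L = 429 ng/mL.

429 ng/mL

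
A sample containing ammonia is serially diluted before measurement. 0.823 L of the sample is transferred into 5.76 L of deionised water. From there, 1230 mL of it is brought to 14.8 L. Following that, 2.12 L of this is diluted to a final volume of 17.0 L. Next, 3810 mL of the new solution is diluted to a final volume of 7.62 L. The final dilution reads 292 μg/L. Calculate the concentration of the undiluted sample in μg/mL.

Overall dilution factor = 7.999 × 12.03 × 8.019 × 2 = 1544.
Original = 292 μg/L × 1544 = 4.51 × 10⁵ μg/L = 451 μg/mL.

451 μg/mL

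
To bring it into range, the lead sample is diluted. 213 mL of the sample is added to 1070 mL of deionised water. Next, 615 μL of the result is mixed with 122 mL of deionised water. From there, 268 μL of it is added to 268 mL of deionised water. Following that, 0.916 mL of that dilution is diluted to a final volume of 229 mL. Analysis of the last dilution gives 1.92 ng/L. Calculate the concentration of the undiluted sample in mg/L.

577 mg/L

Overall dilution factor = 6.023 × 199.4 × 1001 × 250 = 3.01 × 10⁸.
Original = 1.92 ng/L × 3.01 × 10⁸ = 5.77 × 10⁸ ng/L = 577 mg/L.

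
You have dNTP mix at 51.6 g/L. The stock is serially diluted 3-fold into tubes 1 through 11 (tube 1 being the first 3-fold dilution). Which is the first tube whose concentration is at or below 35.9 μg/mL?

Tube n has concentration 51.6 g/L / 3ⁿ.
Need 3ⁿ ≥ 51.6 g/L / 35.9 μg/mL = 1437, so n ≥ 6.62.
First such tube: n = 7.

tube 7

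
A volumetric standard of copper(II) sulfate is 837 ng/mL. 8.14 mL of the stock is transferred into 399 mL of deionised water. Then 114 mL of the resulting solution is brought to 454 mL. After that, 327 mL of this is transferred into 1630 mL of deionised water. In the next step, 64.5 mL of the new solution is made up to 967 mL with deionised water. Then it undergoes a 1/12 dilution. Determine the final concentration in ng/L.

Overall dilution factor = 50.02 × 3.982 × 5.985 × 14.99 × 12 = 2.14 × 10⁵.
837 ng/mL / 2.14 × 10⁵ = 3.90 × 10⁻³ ng/mL = 3.90 ng/L.

3.90 ng/L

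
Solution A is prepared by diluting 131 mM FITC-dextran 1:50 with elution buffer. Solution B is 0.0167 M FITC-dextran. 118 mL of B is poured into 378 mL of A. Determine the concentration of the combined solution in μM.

5970 μM

C_A = 131 mM / 50 = 2.62 mM.
C_B = 0.0167 M = 16.7 mM.
C_mix = (C_A·V_A + C_B·V_B)/(V_A + V_B) = (2.62×378 + 16.7×118) / 496.0 = 5.97 mM = 5970 μM.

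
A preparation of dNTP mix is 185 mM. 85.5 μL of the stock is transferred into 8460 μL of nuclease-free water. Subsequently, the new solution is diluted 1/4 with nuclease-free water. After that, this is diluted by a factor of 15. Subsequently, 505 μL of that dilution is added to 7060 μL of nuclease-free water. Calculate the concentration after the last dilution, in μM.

Overall dilution factor = 99.95 × 4 × 15 × 14.98 = 8.98 × 10⁴.
185 mM / 8.98 × 10⁴ = 2.06 × 10⁻³ mM = 2.06 μM.

2.06 μM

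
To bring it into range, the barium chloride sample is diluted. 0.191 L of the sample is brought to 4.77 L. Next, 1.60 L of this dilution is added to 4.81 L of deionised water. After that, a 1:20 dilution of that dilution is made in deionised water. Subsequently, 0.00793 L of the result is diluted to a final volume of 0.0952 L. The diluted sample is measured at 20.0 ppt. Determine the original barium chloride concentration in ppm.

0.480 ppm

Overall dilution factor = 24.97 × 4.006 × 20 × 12.01 = 2.40 × 10⁴.
Original = 20.0 ppt × 2.40 × 10⁴ = 4.80 × 10⁵ ppt = 0.480 ppm.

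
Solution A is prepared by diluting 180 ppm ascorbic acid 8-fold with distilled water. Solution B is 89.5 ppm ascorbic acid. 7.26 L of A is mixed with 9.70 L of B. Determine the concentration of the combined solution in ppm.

C_A = 180 ppm / 8 = 22.5 ppm.
C_mix = (C_A·V_A + C_B·V_B)/(V_A + V_B) = (22.5×7.26 + 89.5×9.70) / 16.96 = 60.8 ppm.

60.8 ppm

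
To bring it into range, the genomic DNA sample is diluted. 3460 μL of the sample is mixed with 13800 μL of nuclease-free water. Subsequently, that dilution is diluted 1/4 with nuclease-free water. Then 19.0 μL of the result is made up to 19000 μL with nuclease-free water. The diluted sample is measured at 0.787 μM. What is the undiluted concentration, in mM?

15.7 mM

Overall dilution factor = 4.988 × 4 × 1000 = 2.00 × 10⁴.
Original = 0.787 μM × 2.00 × 10⁴ = 1.57 × 10⁴ μM = 15.7 mM.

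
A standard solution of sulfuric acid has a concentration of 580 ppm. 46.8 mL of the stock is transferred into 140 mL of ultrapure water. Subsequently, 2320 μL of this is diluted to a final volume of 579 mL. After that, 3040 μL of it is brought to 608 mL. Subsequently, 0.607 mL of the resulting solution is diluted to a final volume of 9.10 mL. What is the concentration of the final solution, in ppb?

0.194 ppb

Overall dilution factor = 3.991 × 249.6 × 200 × 14.99 = 2.99 × 10⁶.
580 ppm / 2.99 × 10⁶ = 1.94 × 10⁻⁴ ppm = 0.194 ppb.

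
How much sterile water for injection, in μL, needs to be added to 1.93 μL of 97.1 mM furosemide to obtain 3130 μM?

57.9 μL

3130 μM = 3.13 mM.
V₂ = C₁V₁/C₂ = 97.1 × 1.93 / 3.13 = 59.9 μL.
Diluent to add = V₂ − V₁ = 59.9 − 1.93 = 57.9 μL.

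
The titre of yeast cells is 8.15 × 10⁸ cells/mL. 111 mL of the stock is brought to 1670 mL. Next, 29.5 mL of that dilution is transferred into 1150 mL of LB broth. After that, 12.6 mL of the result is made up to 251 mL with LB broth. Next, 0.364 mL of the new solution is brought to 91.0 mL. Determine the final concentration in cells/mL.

272 cells/mL

Overall dilution factor = 15.05 × 39.98 × 19.92 × 250 = 3.00 × 10⁶.
8.15 × 10⁸ cells/mL / 3.00 × 10⁶ = 272 cells/mL.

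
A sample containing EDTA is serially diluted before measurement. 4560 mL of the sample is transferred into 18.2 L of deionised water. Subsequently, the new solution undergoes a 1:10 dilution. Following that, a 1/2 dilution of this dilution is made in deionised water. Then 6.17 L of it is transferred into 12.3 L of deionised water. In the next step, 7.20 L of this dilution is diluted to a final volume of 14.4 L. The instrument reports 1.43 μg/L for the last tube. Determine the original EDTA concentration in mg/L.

Overall dilution factor = 4.991 × 10 × 2 × 2.994 × 2 = 598.
Original = 1.43 μg/L × 598 = 855 μg/L = 0.855 mg/L.

0.855 mg/L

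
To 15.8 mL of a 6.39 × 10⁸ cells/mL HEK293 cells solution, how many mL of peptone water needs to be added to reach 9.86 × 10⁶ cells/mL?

V₂ = C₁V₁/C₂ = 6.39 × 10⁸ × 15.8 / 9.86 × 10⁶ = 1024 mL.
Diluent to add = V₂ − V₁ = 1024 − 15.8 = 1010 mL.

1010 mL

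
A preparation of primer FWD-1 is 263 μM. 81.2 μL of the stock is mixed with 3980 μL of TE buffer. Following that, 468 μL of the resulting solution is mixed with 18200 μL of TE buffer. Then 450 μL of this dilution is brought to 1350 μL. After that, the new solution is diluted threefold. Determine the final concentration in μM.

Overall dilution factor = 50.01 × 39.89 × 3 × 3 = 1.80 × 10⁴.
263 μM / 1.80 × 10⁴ = 0.0146 μM.

0.0146 μM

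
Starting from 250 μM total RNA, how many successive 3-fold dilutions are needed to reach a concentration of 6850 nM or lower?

Need 3ⁿ ≥ 36.5, so n ≥ log(36.5)/log(3) = 3.27.
Minimum whole steps: n = 4.

4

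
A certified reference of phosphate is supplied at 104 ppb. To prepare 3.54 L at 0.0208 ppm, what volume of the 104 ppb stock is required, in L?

0.0208 ppm = 20.8 ppb.
V₁ = C₂V₂/C₁ = 20.8 × 3.54 / 104 = 0.708 L.

0.708 L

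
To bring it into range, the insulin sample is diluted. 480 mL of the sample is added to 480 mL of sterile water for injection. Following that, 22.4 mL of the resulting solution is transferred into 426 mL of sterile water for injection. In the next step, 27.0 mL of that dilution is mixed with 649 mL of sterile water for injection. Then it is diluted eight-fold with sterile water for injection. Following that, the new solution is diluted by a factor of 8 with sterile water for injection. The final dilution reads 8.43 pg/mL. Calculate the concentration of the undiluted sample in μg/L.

Overall dilution factor = 2 × 20.02 × 25.04 × 8 × 8 = 6.42 × 10⁴.
Original = 8.43 pg/mL × 6.42 × 10⁴ = 5.41 × 10⁵ pg/mL = 541 μg/L.

541 μg/L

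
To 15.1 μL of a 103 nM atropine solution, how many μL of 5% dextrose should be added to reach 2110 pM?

722 μL

2110 pM = 2.11 nM.
V₂ = C₁V₁/C₂ = 103 × 15.1 / 2.11 = 737 μL.
Diluent to add = V₂ − V₁ = 737 − 15.1 = 722 μL.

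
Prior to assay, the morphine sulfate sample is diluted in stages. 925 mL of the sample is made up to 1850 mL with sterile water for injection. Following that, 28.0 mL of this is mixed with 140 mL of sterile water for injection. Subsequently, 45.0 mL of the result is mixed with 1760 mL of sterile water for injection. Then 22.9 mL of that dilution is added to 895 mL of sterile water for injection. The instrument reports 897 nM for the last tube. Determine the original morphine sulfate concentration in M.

0.0173 M

Overall dilution factor = 2 × 6 × 40.11 × 40.08 = 1.93 × 10⁴.
Original = 897 nM × 1.93 × 10⁴ = 1.73 × 10⁷ nM = 0.0173 M.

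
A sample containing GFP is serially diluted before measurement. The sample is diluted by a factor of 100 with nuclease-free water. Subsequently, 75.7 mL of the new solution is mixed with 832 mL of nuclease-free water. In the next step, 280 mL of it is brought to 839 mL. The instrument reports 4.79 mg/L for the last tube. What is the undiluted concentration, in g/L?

Overall dilution factor = 100 × 11.99 × 2.996 = 3593.
Original = 4.79 mg/L × 3593 = 1.72 × 10⁴ mg/L = 17.2 g/L.

17.2 g/L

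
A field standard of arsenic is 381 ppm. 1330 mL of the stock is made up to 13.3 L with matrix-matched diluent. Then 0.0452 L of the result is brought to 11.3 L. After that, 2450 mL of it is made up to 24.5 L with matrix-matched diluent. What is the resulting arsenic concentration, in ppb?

Overall dilution factor = 10 × 250 × 10 = 2.50 × 10⁴.
381 ppm / 2.50 × 10⁴ = 0.0152 ppm = 15.2 ppb.

15.2 ppb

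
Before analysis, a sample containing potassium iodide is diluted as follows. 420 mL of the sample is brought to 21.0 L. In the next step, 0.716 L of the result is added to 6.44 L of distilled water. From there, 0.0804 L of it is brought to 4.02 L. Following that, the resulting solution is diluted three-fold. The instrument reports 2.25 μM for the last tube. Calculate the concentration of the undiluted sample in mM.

Overall dilution factor = 50 × 9.994 × 50 × 3 = 7.50 × 10⁴.
Original = 2.25 μM × 7.50 × 10⁴ = 1.69 × 10⁵ μM = 169 mM.

169 mM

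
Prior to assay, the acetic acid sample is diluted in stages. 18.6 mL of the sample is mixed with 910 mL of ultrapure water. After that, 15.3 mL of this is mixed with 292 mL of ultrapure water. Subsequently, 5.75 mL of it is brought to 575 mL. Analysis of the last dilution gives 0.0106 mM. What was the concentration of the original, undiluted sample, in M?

Overall dilution factor = 49.92 × 20.08 × 100 = 1.00 × 10⁵.
Original = 0.0106 mM × 1.00 × 10⁵ = 1063 mM = 1.06 M.

1.06 M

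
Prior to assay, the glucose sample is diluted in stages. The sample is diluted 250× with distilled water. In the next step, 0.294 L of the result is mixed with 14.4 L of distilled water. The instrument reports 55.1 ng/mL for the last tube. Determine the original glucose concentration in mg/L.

688 mg/L

Overall dilution factor = 250 × 49.98 = 1.25 × 10⁴.
Original = 55.1 ng/mL × 1.25 × 10⁴ = 6.88 × 10⁵ ng/mL = 688 mg/L.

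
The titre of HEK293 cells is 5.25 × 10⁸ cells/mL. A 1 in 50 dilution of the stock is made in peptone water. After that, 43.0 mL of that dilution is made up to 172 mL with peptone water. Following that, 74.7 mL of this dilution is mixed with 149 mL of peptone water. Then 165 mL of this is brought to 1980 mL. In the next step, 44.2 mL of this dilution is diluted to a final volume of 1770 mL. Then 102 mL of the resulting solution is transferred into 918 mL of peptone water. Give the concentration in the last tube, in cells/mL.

Overall dilution factor = 50 × 4 × 2.995 × 12 × 40.05 × 10 = 2.88 × 10⁶.
5.25 × 10⁸ cells/mL / 2.88 × 10⁶ = 182 cells/mL.

182 cells/mL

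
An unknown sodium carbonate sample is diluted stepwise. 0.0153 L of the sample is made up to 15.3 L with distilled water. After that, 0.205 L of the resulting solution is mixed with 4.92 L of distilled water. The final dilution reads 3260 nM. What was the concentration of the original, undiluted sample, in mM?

Overall dilution factor = 1000 × 25 = 2.50 × 10⁴.
Original = 3260 nM × 2.50 × 10⁴ = 8.15 × 10⁷ nM = 81.5 mM.

81.5 mM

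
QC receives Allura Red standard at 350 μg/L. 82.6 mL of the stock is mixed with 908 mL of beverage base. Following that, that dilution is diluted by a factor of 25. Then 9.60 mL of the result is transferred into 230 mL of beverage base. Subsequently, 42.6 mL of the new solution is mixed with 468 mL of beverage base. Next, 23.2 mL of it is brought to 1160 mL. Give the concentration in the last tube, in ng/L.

0.0780 ng/L

Overall dilution factor = 11.99 × 25 × 24.96 × 11.99 × 50 = 4.48 × 10⁶.
350 μg/L / 4.48 × 10⁶ = 7.80 × 10⁻⁵ μg/L = 0.0780 ng/L.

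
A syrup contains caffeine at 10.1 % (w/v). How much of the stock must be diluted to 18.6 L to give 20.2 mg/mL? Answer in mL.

20.2 mg/mL = 2.02 % (w/v).
V₁ = C₂V₂/C₁ = 2.02 × 18.6 / 10.1 = 3.72 L = 3720 mL.

3720 mL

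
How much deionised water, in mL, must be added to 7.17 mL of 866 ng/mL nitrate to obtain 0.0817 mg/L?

68.8 mL

0.0817 mg/L = 81.7 ng/mL.
V₂ = C₁V₁/C₂ = 866 × 7.17 / 81.7 = 76.0 mL.
Diluent to add = V₂ − V₁ = 76.0 − 7.17 = 68.8 mL.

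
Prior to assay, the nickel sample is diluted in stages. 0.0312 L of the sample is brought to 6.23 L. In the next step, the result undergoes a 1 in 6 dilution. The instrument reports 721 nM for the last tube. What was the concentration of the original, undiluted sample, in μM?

864 μM

Overall dilution factor = 199.7 × 6 = 1198.
Original = 721 nM × 1198 = 8.64 × 10⁵ nM = 864 μM.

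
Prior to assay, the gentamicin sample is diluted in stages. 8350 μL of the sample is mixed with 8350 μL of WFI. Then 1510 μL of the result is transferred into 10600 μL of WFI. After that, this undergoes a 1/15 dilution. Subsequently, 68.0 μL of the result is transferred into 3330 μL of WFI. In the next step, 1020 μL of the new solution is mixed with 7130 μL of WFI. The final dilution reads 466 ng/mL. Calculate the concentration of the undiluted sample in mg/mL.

Overall dilution factor = 2 × 8.020 × 15 × 49.97 × 7.990 = 9.61 × 10⁴.
Original = 466 ng/mL × 9.61 × 10⁴ = 4.48 × 10⁷ ng/mL = 44.8 mg/mL.

44.8 mg/mL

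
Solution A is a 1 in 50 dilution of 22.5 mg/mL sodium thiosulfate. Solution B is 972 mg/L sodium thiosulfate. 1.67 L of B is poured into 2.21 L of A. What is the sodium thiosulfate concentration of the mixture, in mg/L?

675 mg/L

C_A = 22.5 mg/mL / 50 = 0.450 mg/mL.
C_B = 972 mg/L = 0.972 mg/mL.
C_mix = (C_A·V_A + C_B·V_B)/(V_A + V_B) = (0.450×2.21 + 0.972×1.67) / 3.880 = 0.675 mg/mL = 675 mg/L.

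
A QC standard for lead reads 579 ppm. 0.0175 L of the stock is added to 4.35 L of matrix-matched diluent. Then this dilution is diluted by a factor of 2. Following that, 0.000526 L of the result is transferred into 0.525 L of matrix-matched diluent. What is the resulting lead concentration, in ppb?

1.16 ppb

Overall dilution factor = 249.6 × 2 × 999.1 = 4.99 × 10⁵.
579 ppm / 4.99 × 10⁵ = 1.16 × 10⁻³ ppm = 1.16 ppb.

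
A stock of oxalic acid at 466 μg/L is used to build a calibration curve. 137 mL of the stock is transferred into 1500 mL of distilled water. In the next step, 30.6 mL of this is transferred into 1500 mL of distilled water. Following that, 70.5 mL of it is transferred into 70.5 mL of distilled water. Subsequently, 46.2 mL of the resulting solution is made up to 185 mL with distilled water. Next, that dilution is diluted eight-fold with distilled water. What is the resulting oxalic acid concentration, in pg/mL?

Overall dilution factor = 11.95 × 50.02 × 2 × 4.004 × 8 = 3.83 × 10⁴.
466 μg/L / 3.83 × 10⁴ = 0.0122 μg/L = 12.2 pg/mL.

12.2 pg/mL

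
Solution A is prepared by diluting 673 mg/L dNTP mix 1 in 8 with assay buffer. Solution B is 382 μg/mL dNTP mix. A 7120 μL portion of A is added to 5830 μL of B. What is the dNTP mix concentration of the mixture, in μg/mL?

218 μg/mL

C_A = 673 mg/L / 8 = 84.1 mg/L.
C_B = 382 μg/mL = 382 mg/L.
C_mix = (C_A·V_A + C_B·V_B)/(V_A + V_B) = (84.1×7120 + 382×5830) / 12950 = 218 mg/L = 218 μg/mL.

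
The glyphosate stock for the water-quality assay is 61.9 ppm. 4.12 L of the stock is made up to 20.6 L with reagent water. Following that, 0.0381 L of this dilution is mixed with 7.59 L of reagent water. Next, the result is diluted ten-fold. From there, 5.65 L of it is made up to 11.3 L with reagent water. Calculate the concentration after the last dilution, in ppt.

Overall dilution factor = 5 × 200.2 × 10 × 2 = 2.00 × 10⁴.
61.9 ppm / 2.00 × 10⁴ = 3.09 × 10⁻³ ppm = 3090 ppt.

3090 ppt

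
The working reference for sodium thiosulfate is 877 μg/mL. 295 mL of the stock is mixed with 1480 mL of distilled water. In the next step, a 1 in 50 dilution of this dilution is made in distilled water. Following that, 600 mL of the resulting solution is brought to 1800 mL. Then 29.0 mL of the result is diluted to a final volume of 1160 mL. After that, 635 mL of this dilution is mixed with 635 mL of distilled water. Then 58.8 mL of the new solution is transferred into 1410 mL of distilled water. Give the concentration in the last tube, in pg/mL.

Overall dilution factor = 6.017 × 50 × 3 × 40 × 2 × 24.98 = 1.80 × 10⁶.
877 μg/mL / 1.80 × 10⁶ = 4.86 × 10⁻⁴ μg/mL = 486 pg/mL.

486 pg/mL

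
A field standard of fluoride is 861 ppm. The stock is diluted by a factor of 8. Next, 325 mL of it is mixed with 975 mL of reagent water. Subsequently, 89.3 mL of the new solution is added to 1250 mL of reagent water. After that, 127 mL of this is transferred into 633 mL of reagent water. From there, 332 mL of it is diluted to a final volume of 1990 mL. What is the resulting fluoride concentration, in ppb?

Overall dilution factor = 8 × 4 × 15.00 × 5.984 × 5.994 = 1.72 × 10⁴.
861 ppm / 1.72 × 10⁴ = 0.0500 ppm = 50.0 ppb.

50.0 ppb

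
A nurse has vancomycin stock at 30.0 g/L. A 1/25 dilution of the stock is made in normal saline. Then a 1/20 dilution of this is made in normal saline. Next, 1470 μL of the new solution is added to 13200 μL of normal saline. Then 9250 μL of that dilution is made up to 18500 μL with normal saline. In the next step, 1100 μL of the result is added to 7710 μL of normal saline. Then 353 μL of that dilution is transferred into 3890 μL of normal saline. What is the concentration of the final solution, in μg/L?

Overall dilution factor = 25 × 20 × 9.980 × 2 × 8.009 × 12.02 = 9.61 × 10⁵.
30.0 g/L / 9.61 × 10⁵ = 3.12 × 10⁻⁵ g/L = 31.2 μg/L.

31.2 μg/L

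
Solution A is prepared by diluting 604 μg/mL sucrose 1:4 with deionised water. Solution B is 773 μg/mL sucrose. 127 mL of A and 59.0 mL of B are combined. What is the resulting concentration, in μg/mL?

348 μg/mL

C_A = 604 μg/mL / 4 = 151 μg/mL.
C_mix = (C_A·V_A + C_B·V_B)/(V_A + V_B) = (151×127 + 773×59.0) / 186.0 = 348 μg/mL.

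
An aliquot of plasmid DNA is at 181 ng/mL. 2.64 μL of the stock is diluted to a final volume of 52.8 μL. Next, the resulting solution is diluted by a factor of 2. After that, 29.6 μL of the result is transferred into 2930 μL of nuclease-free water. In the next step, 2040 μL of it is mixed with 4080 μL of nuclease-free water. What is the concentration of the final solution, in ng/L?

15.1 ng/L

Overall dilution factor = 20 × 2 × 99.99 × 3 = 1.20 × 10⁴.
181 ng/mL / 1.20 × 10⁴ = 0.0151 ng/mL = 15.1 ng/L.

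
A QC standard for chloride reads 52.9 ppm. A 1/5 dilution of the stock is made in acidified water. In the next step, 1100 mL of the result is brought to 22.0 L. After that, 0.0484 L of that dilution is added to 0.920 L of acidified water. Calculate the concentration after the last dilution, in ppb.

Overall dilution factor = 5 × 20 × 20.01 = 2001.
52.9 ppm / 2001 = 0.0264 ppm = 26.4 ppb.

26.4 ppb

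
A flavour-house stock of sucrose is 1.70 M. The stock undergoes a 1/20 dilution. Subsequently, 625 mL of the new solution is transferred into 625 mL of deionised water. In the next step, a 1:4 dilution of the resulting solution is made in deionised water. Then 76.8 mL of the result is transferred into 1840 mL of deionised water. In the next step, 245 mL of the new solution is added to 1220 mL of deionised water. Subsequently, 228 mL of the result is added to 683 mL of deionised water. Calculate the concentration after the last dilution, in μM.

Overall dilution factor = 20 × 2 × 4 × 24.96 × 5.980 × 3.996 = 9.54 × 10⁴.
1.70 M / 9.54 × 10⁴ = 1.78 × 10⁻⁵ M = 17.8 μM.

17.8 μM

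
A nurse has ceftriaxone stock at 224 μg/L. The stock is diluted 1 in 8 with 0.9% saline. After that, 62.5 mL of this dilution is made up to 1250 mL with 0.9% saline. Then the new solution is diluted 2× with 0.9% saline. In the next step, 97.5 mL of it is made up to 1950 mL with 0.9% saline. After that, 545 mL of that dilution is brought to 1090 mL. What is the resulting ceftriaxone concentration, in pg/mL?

Overall dilution factor = 8 × 20 × 2 × 20 × 2 = 1.28 × 10⁴.
224 μg/L / 1.28 × 10⁴ = 0.0175 μg/L = 17.5 pg/mL.

17.5 pg/mL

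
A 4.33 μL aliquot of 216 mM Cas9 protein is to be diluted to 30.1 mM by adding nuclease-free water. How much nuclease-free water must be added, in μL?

26.7 μL

V₂ = C₁V₁/C₂ = 216 × 4.33 / 30.1 = 31.1 μL.
Diluent to add = V₂ − V₁ = 31.1 − 4.33 = 26.7 μL.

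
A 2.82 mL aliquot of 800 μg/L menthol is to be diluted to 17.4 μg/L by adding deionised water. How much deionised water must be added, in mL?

127 mL

V₂ = C₁V₁/C₂ = 800 × 2.82 / 17.4 = 130 mL.
Diluent to add = V₂ − V₁ = 130 − 2.82 = 127 mL.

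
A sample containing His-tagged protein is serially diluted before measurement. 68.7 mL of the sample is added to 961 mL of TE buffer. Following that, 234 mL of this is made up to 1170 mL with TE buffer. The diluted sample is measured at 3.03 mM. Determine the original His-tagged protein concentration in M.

Overall dilution factor = 14.99 × 5 = 74.9.
Original = 3.03 mM × 74.9 = 227 mM = 0.227 M.

0.227 M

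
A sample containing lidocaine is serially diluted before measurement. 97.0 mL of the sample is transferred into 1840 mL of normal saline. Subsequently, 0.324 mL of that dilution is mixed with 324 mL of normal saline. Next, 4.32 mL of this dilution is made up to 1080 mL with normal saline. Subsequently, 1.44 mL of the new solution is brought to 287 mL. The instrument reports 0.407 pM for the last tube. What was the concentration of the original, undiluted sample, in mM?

0.405 mM

Overall dilution factor = 19.97 × 1001 × 250 × 199.3 = 9.96 × 10⁸.
Original = 0.407 pM × 9.96 × 10⁸ = 4.05 × 10⁸ pM = 0.405 mM.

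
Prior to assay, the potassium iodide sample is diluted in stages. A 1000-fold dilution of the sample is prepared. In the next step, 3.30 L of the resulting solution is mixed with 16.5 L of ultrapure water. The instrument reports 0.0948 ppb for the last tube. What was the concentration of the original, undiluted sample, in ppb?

569 ppb

Overall dilution factor = 1000 × 6 = 6000.
Original = 0.0948 ppb × 6000 = 569 ppb.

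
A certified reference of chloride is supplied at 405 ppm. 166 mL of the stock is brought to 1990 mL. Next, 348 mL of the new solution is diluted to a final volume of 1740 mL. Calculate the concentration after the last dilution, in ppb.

6760 ppb

Overall dilution factor = 11.99 × 5 = 59.9.
405 ppm / 59.9 = 6.76 ppm = 6760 ppb.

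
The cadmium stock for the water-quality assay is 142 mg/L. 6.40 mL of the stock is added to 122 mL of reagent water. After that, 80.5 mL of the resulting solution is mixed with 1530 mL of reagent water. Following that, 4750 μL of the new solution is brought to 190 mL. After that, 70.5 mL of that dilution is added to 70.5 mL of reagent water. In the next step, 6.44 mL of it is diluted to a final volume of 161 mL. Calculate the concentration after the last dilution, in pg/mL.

Overall dilution factor = 20.06 × 20.01 × 40 × 2 × 25 = 8.03 × 10⁵.
142 mg/L / 8.03 × 10⁵ = 1.77 × 10⁻⁴ mg/L = 177 pg/mL.

177 pg/mL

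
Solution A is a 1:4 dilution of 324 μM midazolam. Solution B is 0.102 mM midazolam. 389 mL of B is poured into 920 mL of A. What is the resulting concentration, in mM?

0.0872 mM

C_A = 324 μM / 4 = 81.0 μM.
C_B = 0.102 mM = 102 μM.
C_mix = (C_A·V_A + C_B·V_B)/(V_A + V_B) = (81.0×920 + 102×389) / 1309 = 87.2 μM = 0.0872 mM.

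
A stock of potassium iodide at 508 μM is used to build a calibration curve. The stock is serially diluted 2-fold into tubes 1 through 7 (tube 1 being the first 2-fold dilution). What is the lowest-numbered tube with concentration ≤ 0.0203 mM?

Tube n has concentration 508 μM / 2ⁿ.
Need 2ⁿ ≥ 508 μM / 0.0203 mM = 25.0, so n ≥ 4.65.
First such tube: n = 5.

tube 5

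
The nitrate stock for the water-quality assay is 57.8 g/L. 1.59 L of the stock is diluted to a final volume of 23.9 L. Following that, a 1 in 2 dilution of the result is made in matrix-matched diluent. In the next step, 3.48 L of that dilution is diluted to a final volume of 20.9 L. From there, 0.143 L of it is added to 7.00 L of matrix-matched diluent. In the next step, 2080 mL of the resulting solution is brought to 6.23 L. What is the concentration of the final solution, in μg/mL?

Overall dilution factor = 15.03 × 2 × 6.006 × 49.95 × 2.995 = 2.70 × 10⁴.
57.8 g/L / 2.70 × 10⁴ = 2.14 × 10⁻³ g/L = 2.14 μg/mL.

2.14 μg/mL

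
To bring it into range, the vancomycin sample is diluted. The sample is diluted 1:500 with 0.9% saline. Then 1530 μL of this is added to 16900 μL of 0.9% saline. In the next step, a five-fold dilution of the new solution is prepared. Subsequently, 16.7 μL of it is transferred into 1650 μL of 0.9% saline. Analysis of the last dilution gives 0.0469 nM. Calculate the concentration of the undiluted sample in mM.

Overall dilution factor = 500 × 12.05 × 5 × 99.80 = 3.01 × 10⁶.
Original = 0.0469 nM × 3.01 × 10⁶ = 1.41 × 10⁵ nM = 0.141 mM.

0.141 mM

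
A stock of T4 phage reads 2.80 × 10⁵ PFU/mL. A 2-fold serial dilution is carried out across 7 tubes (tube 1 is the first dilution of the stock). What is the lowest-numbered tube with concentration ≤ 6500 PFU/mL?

tube 6

Tube n has concentration 2.80 × 10⁵ PFU/mL / 2ⁿ.
Need 2ⁿ ≥ 2.80 × 10⁵ PFU/mL / 6500 PFU/mL = 43.1, so n ≥ 5.43.
First such tube: n = 6.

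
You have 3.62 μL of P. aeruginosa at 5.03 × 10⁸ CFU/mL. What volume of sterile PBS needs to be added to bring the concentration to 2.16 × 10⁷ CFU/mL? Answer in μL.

V₂ = C₁V₁/C₂ = 5.03 × 10⁸ × 3.62 / 2.16 × 10⁷ = 84.3 μL.
Diluent to add = V₂ − V₁ = 84.3 − 3.62 = 80.7 μL.

80.7 μL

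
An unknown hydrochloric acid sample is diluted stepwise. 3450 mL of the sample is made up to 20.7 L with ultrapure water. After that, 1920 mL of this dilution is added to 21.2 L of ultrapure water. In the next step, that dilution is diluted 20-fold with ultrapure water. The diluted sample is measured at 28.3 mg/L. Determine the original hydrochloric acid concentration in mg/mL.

40.9 mg/mL

Overall dilution factor = 6 × 12.04 × 20 = 1445.
Original = 28.3 mg/L × 1445 = 4.09 × 10⁴ mg/L = 40.9 mg/mL.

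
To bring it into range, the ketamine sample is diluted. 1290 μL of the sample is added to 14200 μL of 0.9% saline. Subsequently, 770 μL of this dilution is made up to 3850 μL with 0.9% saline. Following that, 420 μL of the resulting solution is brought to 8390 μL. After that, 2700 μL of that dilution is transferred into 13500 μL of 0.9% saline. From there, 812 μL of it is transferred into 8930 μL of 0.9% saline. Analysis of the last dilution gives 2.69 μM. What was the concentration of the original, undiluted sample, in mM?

Overall dilution factor = 12.01 × 5 × 19.98 × 6 × 12.00 = 8.63 × 10⁴.
Original = 2.69 μM × 8.63 × 10⁴ = 2.32 × 10⁵ μM = 232 mM.

232 mM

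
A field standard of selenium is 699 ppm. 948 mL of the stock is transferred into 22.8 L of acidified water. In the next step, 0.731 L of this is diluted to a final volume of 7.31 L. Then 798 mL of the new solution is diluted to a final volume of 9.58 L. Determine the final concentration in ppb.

232 ppb

Overall dilution factor = 25.05 × 10 × 12.01 = 3007.
699 ppm / 3007 = 0.232 ppm = 232 ppb.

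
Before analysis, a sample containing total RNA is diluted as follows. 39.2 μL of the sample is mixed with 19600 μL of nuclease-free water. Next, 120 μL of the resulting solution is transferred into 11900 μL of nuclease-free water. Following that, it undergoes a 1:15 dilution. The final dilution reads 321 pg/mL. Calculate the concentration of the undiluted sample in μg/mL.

242 μg/mL

Overall dilution factor = 501 × 100.2 × 15 = 7.53 × 10⁵.
Original = 321 pg/mL × 7.53 × 10⁵ = 2.42 × 10⁸ pg/mL = 242 μg/mL.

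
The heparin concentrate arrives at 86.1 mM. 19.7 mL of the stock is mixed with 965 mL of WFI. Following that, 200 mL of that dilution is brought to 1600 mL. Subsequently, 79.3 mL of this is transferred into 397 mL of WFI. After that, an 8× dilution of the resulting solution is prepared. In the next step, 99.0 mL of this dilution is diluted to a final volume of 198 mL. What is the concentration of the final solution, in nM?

2240 nM

Overall dilution factor = 49.98 × 8 × 6.006 × 8 × 2 = 3.84 × 10⁴.
86.1 mM / 3.84 × 10⁴ = 2.24 × 10⁻³ mM = 2240 nM.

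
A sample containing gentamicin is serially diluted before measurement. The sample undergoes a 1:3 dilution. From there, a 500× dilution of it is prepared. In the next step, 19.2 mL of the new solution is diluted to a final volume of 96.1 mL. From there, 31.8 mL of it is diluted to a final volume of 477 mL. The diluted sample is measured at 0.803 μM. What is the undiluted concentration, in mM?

90.4 mM

Overall dilution factor = 3 × 500 × 5.005 × 15 = 1.13 × 10⁵.
Original = 0.803 μM × 1.13 × 10⁵ = 9.04 × 10⁴ μM = 90.4 mM.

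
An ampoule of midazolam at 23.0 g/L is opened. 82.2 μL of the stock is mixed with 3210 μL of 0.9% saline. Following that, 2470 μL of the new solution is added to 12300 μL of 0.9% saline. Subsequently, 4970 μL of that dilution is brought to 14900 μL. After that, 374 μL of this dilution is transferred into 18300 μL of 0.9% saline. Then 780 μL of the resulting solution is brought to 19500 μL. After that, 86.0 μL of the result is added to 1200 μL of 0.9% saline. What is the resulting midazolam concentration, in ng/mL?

Overall dilution factor = 40.05 × 5.980 × 2.998 × 49.93 × 25 × 14.95 = 1.34 × 10⁷.
23.0 g/L / 1.34 × 10⁷ = 1.72 × 10⁻⁶ g/L = 1.72 ng/mL.

1.72 ng/mL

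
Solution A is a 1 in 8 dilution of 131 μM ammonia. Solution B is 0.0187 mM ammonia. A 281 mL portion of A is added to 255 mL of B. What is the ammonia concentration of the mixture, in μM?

17.5 μM

C_A = 131 μM / 8 = 16.4 μM.
C_B = 0.0187 mM = 18.7 μM.
C_mix = (C_A·V_A + C_B·V_B)/(V_A + V_B) = (16.4×281 + 18.7×255) / 536.0 = 17.5 μM.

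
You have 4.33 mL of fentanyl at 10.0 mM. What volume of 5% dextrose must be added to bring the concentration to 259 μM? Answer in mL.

259 μM = 0.259 mM.
V₂ = C₁V₁/C₂ = 10.0 × 4.33 / 0.259 = 167 mL.
Diluent to add = V₂ − V₁ = 167 − 4.33 = 163 mL.

163 mL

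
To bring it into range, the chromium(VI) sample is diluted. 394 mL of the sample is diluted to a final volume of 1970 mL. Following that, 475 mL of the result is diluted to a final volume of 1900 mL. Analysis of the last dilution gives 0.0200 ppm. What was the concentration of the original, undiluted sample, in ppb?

400 ppb

Overall dilution factor = 5 × 4 = 20.0.
Original = 0.0200 ppm × 20.0 = 0.400 ppm = 400 ppb.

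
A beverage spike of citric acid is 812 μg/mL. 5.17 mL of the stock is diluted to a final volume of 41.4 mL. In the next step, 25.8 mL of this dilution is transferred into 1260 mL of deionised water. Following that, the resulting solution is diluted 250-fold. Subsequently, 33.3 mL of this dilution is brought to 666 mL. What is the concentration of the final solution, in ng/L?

Overall dilution factor = 8.008 × 49.84 × 250 × 20 = 2.00 × 10⁶.
812 μg/mL / 2.00 × 10⁶ = 4.07 × 10⁻⁴ μg/mL = 407 ng/L.

407 ng/L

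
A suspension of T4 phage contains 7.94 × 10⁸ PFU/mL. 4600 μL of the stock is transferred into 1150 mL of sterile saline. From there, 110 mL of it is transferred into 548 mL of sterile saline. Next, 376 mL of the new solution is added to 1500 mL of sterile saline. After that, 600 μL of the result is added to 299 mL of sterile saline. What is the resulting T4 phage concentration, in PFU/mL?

Overall dilution factor = 251 × 5.982 × 4.989 × 499.3 = 3.74 × 10⁶.
7.94 × 10⁸ PFU/mL / 3.74 × 10⁶ = 212 PFU/mL.

212 PFU/mL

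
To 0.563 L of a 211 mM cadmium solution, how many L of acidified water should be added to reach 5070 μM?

22.9 L

5070 μM = 5.07 mM.
V₂ = C₁V₁/C₂ = 211 × 0.563 / 5.07 = 23.4 L.
Diluent to add = V₂ − V₁ = 23.4 − 0.563 = 22.9 L.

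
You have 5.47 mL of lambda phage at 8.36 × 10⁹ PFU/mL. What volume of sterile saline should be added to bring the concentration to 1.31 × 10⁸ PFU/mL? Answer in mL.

V₂ = C₁V₁/C₂ = 8.36 × 10⁹ × 5.47 / 1.31 × 10⁸ = 349 mL.
Diluent to add = V₂ − V₁ = 349 − 5.47 = 344 mL.

344 mL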